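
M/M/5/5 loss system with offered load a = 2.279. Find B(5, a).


B(c,a) = (a^c/c!) / Σ_{k=0}^{c} a^k/k!
a^5/5! = 0.512319
Σ terms (k=0..5): 1.00000 + 2.27900 + 2.59692 + 1.97279 + 1.12400 + 0.51232 = 9.485033
B = 0.512319/9.485033 = 0.054013

Final: 0.054013


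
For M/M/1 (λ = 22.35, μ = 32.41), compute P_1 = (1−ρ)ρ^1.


ρ = 22.35/32.41 = 0.6896
P_n = (1−ρ)·ρ^n = (1 − 0.6896)·0.6896^1 = 0.3104·0.689602 = 0.214051

Final: 0.214051


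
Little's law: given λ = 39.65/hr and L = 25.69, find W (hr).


W = L/λ = 25.69/39.65 = 0.6479 hr

Final: 0.6479 hr


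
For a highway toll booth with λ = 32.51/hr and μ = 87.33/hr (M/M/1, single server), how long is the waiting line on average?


ρ = 32.51/87.33 = 0.3723
Lq = ρ²/(1−ρ) = 0.1386/0.6277 = 0.2208

Final: 0.2208


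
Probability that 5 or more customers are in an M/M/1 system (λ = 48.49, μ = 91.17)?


ρ = 48.49/91.17 = 0.5319
P(N ≥ n) = ρ^n = 0.5319^5 = 0.042560

Final: 0.042560


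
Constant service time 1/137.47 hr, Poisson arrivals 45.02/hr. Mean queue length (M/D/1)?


ρ = 45.02/137.47 = 0.3275
M/D/1: Lq = ρ²/(2(1−ρ)) = 0.1072/(2·0.6725) = 0.07974

Final: 0.07974


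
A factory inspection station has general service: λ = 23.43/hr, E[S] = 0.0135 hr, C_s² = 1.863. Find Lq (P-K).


ρ = λ·E[S] = 23.43·0.0135 = 0.3163
Lq = ρ²(1+C_s²)/(2(1−ρ)) = 0.1000·(1+1.863)/(2·0.6837)
= 0.1000·2.8630/1.3674 = 0.20948

Final: 0.20948


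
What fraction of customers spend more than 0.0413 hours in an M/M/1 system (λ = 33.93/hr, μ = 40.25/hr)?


W ~ Exponential(μ−λ) for M/M/1.
μ − λ = 40.25 − 33.93 = 6.3200
P(W > t) = e^{−(μ−λ)t} = e^{−0.2610} = 0.770269

Final: 0.770269


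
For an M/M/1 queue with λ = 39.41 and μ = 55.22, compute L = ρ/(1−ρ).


ρ = λ/μ = 39.41/55.22 = 0.7137
L = ρ/(1−ρ) = 0.7137/(1 − 0.7137) = 0.7137/0.2863 = 2.4927

Final: 2.4927


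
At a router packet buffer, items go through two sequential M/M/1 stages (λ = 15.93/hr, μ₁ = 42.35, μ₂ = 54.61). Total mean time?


Each node sees arrival rate λ = 15.93/hr (tandem ⇒ throughput preserved).
W₁ = 1/(μ₁−λ) = 1/(42.35−15.93) = 0.03785 hr
W₂ = 1/(μ₂−λ) = 1/(54.61−15.93) = 0.02585 hr
W_total = W₁ + W₂ = 0.03785 + 0.02585 = 0.06370 hr

Final: 0.06370 hr


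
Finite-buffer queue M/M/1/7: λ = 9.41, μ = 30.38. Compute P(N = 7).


ρ = λ/μ = 9.41/30.38 = 0.3097
P_K = (1−ρ)ρ^K/(1−ρ^(K+1)) = (0.6903·0.0002735)/(1 − 0.00008473)
= 0.0001888/0.999915 = 0.0001888

Final: 0.0001888


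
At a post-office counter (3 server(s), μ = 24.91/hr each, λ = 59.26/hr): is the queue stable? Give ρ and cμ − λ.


Total capacity cμ = 3·24.91 = 74.73/hr
ρ = λ/(cμ) = 59.26/74.73 = 0.7930
Stable ⇔ ρ < 1: YES
Spare capacity = cμ − λ = 74.73 − 59.26 = 15.47/hr

Final: ρ = 0.7930; stable; margin = 15.47/hr


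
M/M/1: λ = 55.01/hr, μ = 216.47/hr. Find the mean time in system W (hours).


W = 1/(μ−λ) = 1/(216.47 − 55.01) = 1/161.46 = 0.006193 hr

Final: 0.006193 hr


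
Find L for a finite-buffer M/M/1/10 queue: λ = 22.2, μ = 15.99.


ρ = 22.2/15.99 = 1.3884
L = ρ[1 − (K+1)ρ^K + Kρ^(K+1)] / [(1−ρ)(1−ρ^(K+1))]
Numerator: 1.3884·(1 − 11·26.610014 + 10·36.944485) = 107.924341
Denominator: (-0.3884)·(-35.944485) = 13.959678
L = 107.924341/13.959678 = 7.7311

Final: 7.7311


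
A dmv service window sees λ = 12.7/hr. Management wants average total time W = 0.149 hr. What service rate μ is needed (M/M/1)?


W = 1/(μ−λ) ⇒ μ − λ = 1/W = 1/0.149 = 6.7114
μ = λ + 1/W = 12.7 + 6.7114 = 19.4114 per hr

Final: 19.4114 /hr


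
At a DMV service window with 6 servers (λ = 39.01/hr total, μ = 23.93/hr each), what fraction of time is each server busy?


ρ = λ/(cμ) = 39.01/(6·23.93) = 39.01/143.58 = 0.2717

Final: 0.2717


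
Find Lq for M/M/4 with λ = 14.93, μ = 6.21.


a = λ/μ = 2.4042; ρ = a/4 = 0.6010
P₀ = 0.082647
Lq = P₀·a^c·ρ / (c!·(1−ρ)²) = 0.082647·33.40972·0.6010/(24·0.15916)
= 0.43446

Final: 0.43446


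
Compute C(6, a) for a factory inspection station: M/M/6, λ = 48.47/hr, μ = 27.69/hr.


a = λ/μ = 1.7505; ρ = a/6 = 0.2917
P₀ = 0.173582 (from M/M/c formula)
C(c,a) = [a^c/(c!(1−ρ))]·P₀ = [28.76738/(720·0.7083)]·0.173582
= 0.05641·0.173582 = 0.009792

Final: 0.009792


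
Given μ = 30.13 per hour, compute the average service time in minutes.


Mean service time = 1/μ = 1/30.13 hour = 0.03319 hour
In minutes: 0.03319 × 60 = 1.9914 min

Final: 1.9914 min


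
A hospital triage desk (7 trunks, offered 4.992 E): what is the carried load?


B(7,4.992) = 0.120017 (Erlang-B)
Carried load = a(1 − B) = 4.992·(1 − 0.120017) = 4.992·0.879983 = 4.3929 E

Final: 4.3929 Erlangs


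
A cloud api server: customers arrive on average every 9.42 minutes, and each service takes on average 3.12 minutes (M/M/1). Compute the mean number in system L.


λ = 60/9.42 = 6.3694 /hr
μ = 60/3.12 = 19.2308 /hr
ρ = λ/μ = 6.3694/19.2308 = 0.3312
L = ρ/(1−ρ) = 0.3312/0.6688 = 0.4952

Final: 0.4952


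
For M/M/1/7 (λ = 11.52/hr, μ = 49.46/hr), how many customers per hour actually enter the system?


ρ = 0.2329; P_K = (1−ρ)ρ^7/(1−ρ^8) = 0.00002853
λ_eff = λ(1 − P_K) = 11.52·(1 − 0.00002853) = 11.52·0.999971 = 11.5197 /hr

Final: 11.5197 /hr


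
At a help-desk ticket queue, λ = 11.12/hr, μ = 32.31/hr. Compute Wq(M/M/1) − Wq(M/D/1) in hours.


ρ = 11.12/32.31 = 0.3442
Wq(M/M/1) = ρ/(μ−λ) = 0.3442/21.19 = 0.01624 hr
Wq(M/D/1) = ρ/(2(μ−λ)) = 0.008121 hr
Savings = 0.01624 − 0.008121 = 0.008121 hr

Final: 0.008121 hr


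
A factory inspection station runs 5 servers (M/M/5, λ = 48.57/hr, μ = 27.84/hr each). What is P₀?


a = λ/μ = 48.57/27.84 = 1.7446; ρ = a/c = 0.3489
Σ_{k=0}^{4} a^k/k! (terms k=0..4) = 1.00000 + 1.74461 + 1.52184 + 0.88500 + 0.38600 = 5.53745
Tail: a^5/(5!(1−ρ)) = 16.16197/(120·0.6511) = 0.20686
P₀ = 1/(5.53745 + 0.20686) = 1/5.74431 = 0.174085

Final: 0.174085


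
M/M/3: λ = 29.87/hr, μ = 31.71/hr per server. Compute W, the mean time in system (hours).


a = 0.9420; ρ = 0.3140; P₀ = 0.386295
Lq = P₀·a^c·ρ/(c!(1−ρ)²) = 0.03590
Wq = Lq/λ = 0.03590/29.87 = 0.001202 hr
W = Wq + 1/μ = 0.001202 + 0.03154 = 0.03274 hr

Final: 0.03274 hr


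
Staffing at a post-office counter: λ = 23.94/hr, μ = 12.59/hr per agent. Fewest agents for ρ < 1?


Stability requires cμ > λ ⇔ c > λ/μ.
λ/μ = 23.94/12.59 = 1.9015
Minimum integer c = ⌊1.9015⌋ + 1 = 2
Check: 2·12.59 = 25.18 > 23.94, while 1·12.59 = 12.59 ≤ 23.94

Final: 2 servers


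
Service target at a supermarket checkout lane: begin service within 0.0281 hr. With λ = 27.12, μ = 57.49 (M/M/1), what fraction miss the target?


ρ = 27.12/57.49 = 0.4717
P(Wq > t) = ρ·e^{−(μ−λ)t} = 0.4717·e^{−0.8534}
= 0.4717·0.425965 = 0.200942

Final: 0.200942


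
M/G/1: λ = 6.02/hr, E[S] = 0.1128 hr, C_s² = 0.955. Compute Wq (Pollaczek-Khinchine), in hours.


ρ = λ·E[S] = 6.02·0.1128 = 0.6791
E[S²] = E[S]²(1+C_s²) = 0.1128²·(1+0.955) = 0.024875
Wq = λ·E[S²]/(2(1−ρ)) = 6.02·0.024875/(2·0.3209) = 0.23329 hr

Final: 0.23329 hr


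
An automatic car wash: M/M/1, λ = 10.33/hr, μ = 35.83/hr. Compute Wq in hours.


ρ = 10.33/35.83 = 0.2883
Wq = ρ/(μ−λ) = 0.2883/(35.83 − 10.33) = 0.2883/25.50 = 0.01131 hr

Final: 0.01131 hr


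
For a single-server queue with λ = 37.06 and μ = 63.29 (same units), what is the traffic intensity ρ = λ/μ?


ρ = λ/μ = 37.06/63.29 = 0.5856

Final: 0.5856


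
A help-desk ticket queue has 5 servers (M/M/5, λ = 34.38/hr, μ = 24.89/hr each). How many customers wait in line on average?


a = λ/μ = 1.3813; ρ = a/5 = 0.2763
P₀ = 0.251001
Lq = P₀·a^c·ρ / (c!·(1−ρ)²) = 0.251001·5.02811·0.2763/(120·0.52381)
= 0.005547

Final: 0.005547


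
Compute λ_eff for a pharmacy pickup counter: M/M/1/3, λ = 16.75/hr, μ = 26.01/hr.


ρ = 0.6440; P_K = (1−ρ)ρ^3/(1−ρ^4) = 0.114831
λ_eff = λ(1 − P_K) = 16.75·(1 − 0.114831) = 16.75·0.885169 = 14.8266 /hr

Final: 14.8266 /hr


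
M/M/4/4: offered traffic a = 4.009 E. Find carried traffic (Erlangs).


B(4,4.009) = 0.311548 (Erlang-B)
Carried load = a(1 − B) = 4.009·(1 − 0.311548) = 4.009·0.688452 = 2.7600 E

Final: 2.7600 Erlangs


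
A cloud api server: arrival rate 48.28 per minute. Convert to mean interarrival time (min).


Mean interarrival time = 1/λ = 1/48.28 minute = 0.02071 minute
In minutes: 0.02071 × 1 = 0.02071 min

Final: 0.02071 min


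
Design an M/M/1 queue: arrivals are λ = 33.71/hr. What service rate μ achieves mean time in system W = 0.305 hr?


W = 1/(μ−λ) ⇒ μ − λ = 1/W = 1/0.305 = 3.2787
μ = λ + 1/W = 33.71 + 3.2787 = 36.9887 per hr

Final: 36.9887 /hr


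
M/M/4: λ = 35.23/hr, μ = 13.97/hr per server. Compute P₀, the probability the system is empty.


a = λ/μ = 35.23/13.97 = 2.5218; ρ = a/c = 0.6305
Σ_{k=0}^{3} a^k/k! (terms k=0..3) = 1.00000 + 2.52183 + 3.17982 + 2.67299 = 9.37464
Tail: a^4/(4!(1−ρ)) = 40.44501/(24·0.3695) = 4.56026
P₀ = 1/(9.37464 + 4.56026) = 1/13.93491 = 0.071762

Final: 0.071762


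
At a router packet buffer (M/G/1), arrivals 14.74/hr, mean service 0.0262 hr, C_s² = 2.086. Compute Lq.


ρ = λ·E[S] = 14.74·0.0262 = 0.3862
Lq = ρ²(1+C_s²)/(2(1−ρ)) = 0.1491·(1+2.086)/(2·0.6138)
= 0.1491·3.0860/1.2276 = 0.37491

Final: 0.37491


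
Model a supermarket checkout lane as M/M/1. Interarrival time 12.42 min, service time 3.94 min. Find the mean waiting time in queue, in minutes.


λ = 60/12.42 = 4.8309 /hr
μ = 60/3.94 = 15.2284 /hr
ρ = λ/μ = 4.8309/15.2284 = 0.3172
Wq = ρ/(μ−λ) = 0.3172/(15.2284−4.8309) = 0.03051 hr
In minutes: 0.03051·60 = 1.831 min

Final: 1.831 min


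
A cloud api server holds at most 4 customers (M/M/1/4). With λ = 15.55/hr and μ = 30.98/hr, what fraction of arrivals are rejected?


ρ = λ/μ = 15.55/30.98 = 0.5019
P_K = (1−ρ)ρ^K/(1−ρ^(K+1)) = (0.4981·0.063474)/(1 − 0.031860)
= 0.031614/0.968140 = 0.032654

Final: 0.032654


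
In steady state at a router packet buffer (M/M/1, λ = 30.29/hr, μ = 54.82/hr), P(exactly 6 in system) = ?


ρ = 30.29/54.82 = 0.5525
P_n = (1−ρ)·ρ^n = (1 − 0.5525)·0.5525^6 = 0.4475·0.028455 = 0.012733

Final: 0.012733


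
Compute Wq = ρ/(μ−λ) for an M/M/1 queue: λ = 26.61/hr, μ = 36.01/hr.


ρ = 26.61/36.01 = 0.7390
Wq = ρ/(μ−λ) = 0.7390/(36.01 − 26.61) = 0.7390/9.40 = 0.07861 hr

Final: 0.07861 hr


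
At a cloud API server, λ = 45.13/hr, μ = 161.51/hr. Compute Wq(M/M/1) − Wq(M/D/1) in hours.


ρ = 45.13/161.51 = 0.2794
Wq(M/M/1) = ρ/(μ−λ) = 0.2794/116.38 = 0.002401 hr
Wq(M/D/1) = ρ/(2(μ−λ)) = 0.001200 hr
Savings = 0.002401 − 0.001200 = 0.001200 hr

Final: 0.001200 hr


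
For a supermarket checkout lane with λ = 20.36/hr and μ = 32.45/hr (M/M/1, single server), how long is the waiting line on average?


ρ = 20.36/32.45 = 0.6274
Lq = ρ²/(1−ρ) = 0.3937/0.3726 = 1.0566

Final: 1.0566


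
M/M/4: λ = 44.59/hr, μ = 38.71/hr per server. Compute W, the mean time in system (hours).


a = 1.1519; ρ = 0.2880; P₀ = 0.315149
Lq = P₀·a^c·ρ/(c!(1−ρ)²) = 0.01313
Wq = Lq/λ = 0.01313/44.59 = 0.0002945 hr
W = Wq + 1/μ = 0.0002945 + 0.02583 = 0.02613 hr

Final: 0.02613 hr


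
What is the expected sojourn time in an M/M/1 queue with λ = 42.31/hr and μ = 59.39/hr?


W = 1/(μ−λ) = 1/(59.39 − 42.31) = 1/17.08 = 0.05855 hr

Final: 0.05855 hr


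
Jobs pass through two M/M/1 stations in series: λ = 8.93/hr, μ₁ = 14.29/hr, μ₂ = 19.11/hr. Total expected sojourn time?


Each node sees arrival rate λ = 8.93/hr (tandem ⇒ throughput preserved).
W₁ = 1/(μ₁−λ) = 1/(14.29−8.93) = 0.18657 hr
W₂ = 1/(μ₂−λ) = 1/(19.11−8.93) = 0.09823 hr
W_total = W₁ + W₂ = 0.18657 + 0.09823 = 0.28480 hr

Final: 0.28480 hr


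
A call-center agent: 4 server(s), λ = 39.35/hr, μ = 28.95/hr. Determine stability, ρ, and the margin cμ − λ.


Total capacity cμ = 4·28.95 = 115.80/hr
ρ = λ/(cμ) = 39.35/115.80 = 0.3398
Stable ⇔ ρ < 1: YES
Spare capacity = cμ − λ = 115.80 − 39.35 = 76.45/hr

Final: ρ = 0.3398; stable; margin = 76.45/hr


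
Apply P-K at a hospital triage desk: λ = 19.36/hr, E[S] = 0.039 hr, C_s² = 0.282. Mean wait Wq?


ρ = λ·E[S] = 19.36·0.039 = 0.7550
E[S²] = E[S]²(1+C_s²) = 0.039²·(1+0.282) = 0.001950
Wq = λ·E[S²]/(2(1−ρ)) = 19.36·0.001950/(2·0.2450) = 0.07705 hr

Final: 0.07705 hr


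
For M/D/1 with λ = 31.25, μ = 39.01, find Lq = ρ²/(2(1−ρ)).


ρ = 31.25/39.01 = 0.8011
M/D/1: Lq = ρ²/(2(1−ρ)) = 0.6417/(2·0.1989) = 1.61299

Final: 1.61299


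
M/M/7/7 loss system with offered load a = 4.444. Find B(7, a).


B(c,a) = (a^c/c!) / Σ_{k=0}^{c} a^k/k!
a^7/7! = 6.791846
Σ terms (k=0..7): 1.00000 + 4.44400 + 9.87457 + 14.62753 + 16.25118 + 14.44405 + 10.69823 + 6.79185 = 78.131400
B = 6.791846/78.131400 = 0.086929

Final: 0.086929


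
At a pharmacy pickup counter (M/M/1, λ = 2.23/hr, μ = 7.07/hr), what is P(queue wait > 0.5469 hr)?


ρ = 2.23/7.07 = 0.3154
P(Wq > t) = ρ·e^{−(μ−λ)t} = 0.3154·e^{−2.6470}
= 0.3154·0.070864 = 0.022352

Final: 0.022352


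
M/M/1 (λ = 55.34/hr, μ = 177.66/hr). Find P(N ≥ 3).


ρ = 55.34/177.66 = 0.3115
P(N ≥ n) = ρ^n = 0.3115^3 = 0.030224

Final: 0.030224


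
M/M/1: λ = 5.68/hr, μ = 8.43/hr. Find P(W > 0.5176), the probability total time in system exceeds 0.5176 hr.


W ~ Exponential(μ−λ) for M/M/1.
μ − λ = 8.43 − 5.68 = 2.7500
P(W > t) = e^{−(μ−λ)t} = e^{−1.4234} = 0.240894

Final: 0.240894


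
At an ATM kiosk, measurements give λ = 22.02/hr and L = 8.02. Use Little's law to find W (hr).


W = L/λ = 8.02/22.02 = 0.3642 hr

Final: 0.3642 hr


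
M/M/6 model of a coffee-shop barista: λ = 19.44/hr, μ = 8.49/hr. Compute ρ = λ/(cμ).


ρ = λ/(cμ) = 19.44/(6·8.49) = 19.44/50.94 = 0.3816

Final: 0.3816


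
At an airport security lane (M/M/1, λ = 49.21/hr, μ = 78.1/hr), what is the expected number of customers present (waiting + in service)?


ρ = λ/μ = 49.21/78.1 = 0.6301
L = ρ/(1−ρ) = 0.6301/(1 − 0.6301) = 0.6301/0.3699 = 1.7034

Final: 1.7034


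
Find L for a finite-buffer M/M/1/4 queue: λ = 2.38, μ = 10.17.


ρ = 2.38/10.17 = 0.2340
L = ρ[1 − (K+1)ρ^K + Kρ^(K+1)] / [(1−ρ)(1−ρ^(K+1))]
Numerator: 0.2340·(1 − 5·0.002999 + 4·0.0007019) = 0.231169
Denominator: (0.7660)·(0.999298) = 0.765441
L = 0.231169/0.765441 = 0.3020

Final: 0.3020


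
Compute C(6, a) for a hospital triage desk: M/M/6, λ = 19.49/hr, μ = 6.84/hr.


a = λ/μ = 2.8494; ρ = a/6 = 0.4749
P₀ = 0.057167 (from M/M/c formula)
C(c,a) = [a^c/(c!(1−ρ))]·P₀ = [535.22258/(720·0.5251)]·0.057167
= 1.41567·0.057167 = 0.080930

Final: 0.080930


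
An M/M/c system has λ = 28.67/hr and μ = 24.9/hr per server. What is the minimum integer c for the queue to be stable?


Stability requires cμ > λ ⇔ c > λ/μ.
λ/μ = 28.67/24.9 = 1.1514
Minimum integer c = ⌊1.1514⌋ + 1 = 2
Check: 2·24.9 = 49.80 > 28.67, while 1·24.9 = 24.90 ≤ 28.67

Final: 2 servers


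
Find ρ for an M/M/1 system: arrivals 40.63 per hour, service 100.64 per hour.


ρ = λ/μ = 40.63/100.64 = 0.4037

Final: 0.4037


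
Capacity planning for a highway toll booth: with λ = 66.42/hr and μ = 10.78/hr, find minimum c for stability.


Stability requires cμ > λ ⇔ c > λ/μ.
λ/μ = 66.42/10.78 = 6.1614
Minimum integer c = ⌊6.1614⌋ + 1 = 7
Check: 7·10.78 = 75.46 > 66.42, while 6·10.78 = 64.68 ≤ 66.42

Final: 7 servers


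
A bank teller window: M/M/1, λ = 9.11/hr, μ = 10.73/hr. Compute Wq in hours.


ρ = 9.11/10.73 = 0.8490
Wq = ρ/(μ−λ) = 0.8490/(10.73 − 9.11) = 0.8490/1.62 = 0.5241 hr

Final: 0.5241 hr


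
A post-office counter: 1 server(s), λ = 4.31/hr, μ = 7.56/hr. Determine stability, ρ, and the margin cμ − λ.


Total capacity cμ = 1·7.56 = 7.56/hr
ρ = λ/(cμ) = 4.31/7.56 = 0.5701
Stable ⇔ ρ < 1: YES
Spare capacity = cμ − λ = 7.56 − 4.31 = 3.25/hr

Final: ρ = 0.5701; stable; margin = 3.25/hr


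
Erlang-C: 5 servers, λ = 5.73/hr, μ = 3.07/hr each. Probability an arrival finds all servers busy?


a = λ/μ = 1.8664; ρ = a/5 = 0.3733
P₀ = 0.153875 (from M/M/c formula)
C(c,a) = [a^c/(c!(1−ρ))]·P₀ = [22.65068/(120·0.6267)]·0.153875
= 0.30118·0.153875 = 0.046345

Final: 0.046345


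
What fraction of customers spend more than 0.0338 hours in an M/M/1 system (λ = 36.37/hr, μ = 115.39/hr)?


W ~ Exponential(μ−λ) for M/M/1.
μ − λ = 115.39 − 36.37 = 79.0200
P(W > t) = e^{−(μ−λ)t} = e^{−2.6709} = 0.069192

Final: 0.069192


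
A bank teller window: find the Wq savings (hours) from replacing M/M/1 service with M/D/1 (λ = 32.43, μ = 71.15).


ρ = 32.43/71.15 = 0.4558
Wq(M/M/1) = ρ/(μ−λ) = 0.4558/38.72 = 0.01177 hr
Wq(M/D/1) = ρ/(2(μ−λ)) = 0.005886 hr
Savings = 0.01177 − 0.005886 = 0.005886 hr

Final: 0.005886 hr


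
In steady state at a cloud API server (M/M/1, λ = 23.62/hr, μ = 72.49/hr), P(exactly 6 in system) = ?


ρ = 23.62/72.49 = 0.3258
P_n = (1−ρ)·ρ^n = (1 − 0.3258)·0.3258^6 = 0.6742·0.001197 = 0.0008068

Final: 0.0008068


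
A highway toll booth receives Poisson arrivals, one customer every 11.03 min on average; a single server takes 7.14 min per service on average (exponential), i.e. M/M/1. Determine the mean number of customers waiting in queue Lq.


λ = 60/11.03 = 5.4397 /hr
μ = 60/7.14 = 8.4034 /hr
ρ = λ/μ = 5.4397/8.4034 = 0.6473
Lq = ρ²/(1−ρ) = 0.4190/0.3527 = 1.1882

Final: 1.1882


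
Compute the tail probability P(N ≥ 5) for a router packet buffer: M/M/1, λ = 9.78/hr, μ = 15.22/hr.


ρ = 9.78/15.22 = 0.6426
P(N ≥ n) = ρ^n = 0.6426^5 = 0.109552

Final: 0.109552


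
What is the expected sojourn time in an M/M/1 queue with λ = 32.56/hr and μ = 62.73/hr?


W = 1/(μ−λ) = 1/(62.73 − 32.56) = 1/30.17 = 0.03315 hr

Final: 0.03315 hr


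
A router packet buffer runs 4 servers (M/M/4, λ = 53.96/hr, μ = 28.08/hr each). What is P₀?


a = λ/μ = 53.96/28.08 = 1.9217; ρ = a/c = 0.4804
Σ_{k=0}^{3} a^k/k! (terms k=0..3) = 1.00000 + 1.92165 + 1.84637 + 1.18270 = 5.95072
Tail: a^4/(4!(1−ρ)) = 13.63639/(24·0.5196) = 1.09353
P₀ = 1/(5.95072 + 1.09353) = 1/7.04425 = 0.141960

Final: 0.141960


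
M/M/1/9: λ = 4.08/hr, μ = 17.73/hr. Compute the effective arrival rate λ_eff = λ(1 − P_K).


ρ = 0.2301; P_K = (1−ρ)ρ^9/(1−ρ^10) = 0.000001393
λ_eff = λ(1 − P_K) = 4.08·(1 − 0.000001393) = 4.08·0.999999 = 4.0800 /hr

Final: 4.0800 /hr


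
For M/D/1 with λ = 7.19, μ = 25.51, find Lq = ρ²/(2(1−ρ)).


ρ = 7.19/25.51 = 0.2819
M/D/1: Lq = ρ²/(2(1−ρ)) = 0.07944/(2·0.7181) = 0.05531

Final: 0.05531


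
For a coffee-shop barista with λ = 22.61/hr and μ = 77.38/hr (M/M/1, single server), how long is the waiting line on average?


ρ = 22.61/77.38 = 0.2922
Lq = ρ²/(1−ρ) = 0.08538/0.7078 = 0.1206

Final: 0.1206


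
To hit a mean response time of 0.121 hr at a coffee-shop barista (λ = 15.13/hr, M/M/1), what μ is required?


W = 1/(μ−λ) ⇒ μ − λ = 1/W = 1/0.121 = 8.2645
μ = λ + 1/W = 15.13 + 8.2645 = 23.3945 per hr

Final: 23.3945 /hr


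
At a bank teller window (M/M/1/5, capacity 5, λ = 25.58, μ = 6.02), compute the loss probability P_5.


ρ = λ/μ = 25.58/6.02 = 4.2492
P_K = (1−ρ)ρ^K/(1−ρ^(K+1)) = (-3.2492·1385.224756)/(1 − 5886.054694)
= -4500.829938/-5885.054694 = 0.764790

Final: 0.764790


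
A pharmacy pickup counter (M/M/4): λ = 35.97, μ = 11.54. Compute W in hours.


a = 3.1170; ρ = 0.7792; P₀ = 0.031409
Lq = P₀·a^c·ρ/(c!(1−ρ)²) = 1.97531
Wq = Lq/λ = 1.97531/35.97 = 0.05492 hr
W = Wq + 1/μ = 0.05492 + 0.08666 = 0.14157 hr

Final: 0.14157 hr


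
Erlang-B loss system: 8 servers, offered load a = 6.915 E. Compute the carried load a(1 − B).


B(8,6.915) = 0.173931 (Erlang-B)
Carried load = a(1 − B) = 6.915·(1 − 0.173931) = 6.915·0.826069 = 5.7123 E

Final: 5.7123 Erlangs


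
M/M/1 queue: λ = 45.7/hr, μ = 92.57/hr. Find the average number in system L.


ρ = λ/μ = 45.7/92.57 = 0.4937
L = ρ/(1−ρ) = 0.4937/(1 − 0.4937) = 0.4937/0.5063 = 0.9750

Final: 0.9750


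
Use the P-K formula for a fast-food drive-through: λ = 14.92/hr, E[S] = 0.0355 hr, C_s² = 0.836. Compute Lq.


ρ = λ·E[S] = 14.92·0.0355 = 0.5297
Lq = ρ²(1+C_s²)/(2(1−ρ)) = 0.2805·(1+0.836)/(2·0.4703)
= 0.2805·1.8360/0.9407 = 0.54755

Final: 0.54755


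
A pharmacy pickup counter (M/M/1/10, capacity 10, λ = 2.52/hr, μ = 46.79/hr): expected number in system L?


ρ = 2.52/46.79 = 0.05386
L = ρ[1 − (K+1)ρ^K + Kρ^(K+1)] / [(1−ρ)(1−ρ^(K+1))]
Numerator: 0.05386·(1 − 11·2.053e-13 + 10·1.106e-14) = 0.053858
Denominator: (0.9461)·(1.000000) = 0.946142
L = 0.053858/0.946142 = 0.05692

Final: 0.05692


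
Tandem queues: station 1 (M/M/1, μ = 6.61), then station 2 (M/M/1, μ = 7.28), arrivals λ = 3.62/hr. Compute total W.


Each node sees arrival rate λ = 3.62/hr (tandem ⇒ throughput preserved).
W₁ = 1/(μ₁−λ) = 1/(6.61−3.62) = 0.33445 hr
W₂ = 1/(μ₂−λ) = 1/(7.28−3.62) = 0.27322 hr
W_total = W₁ + W₂ = 0.33445 + 0.27322 = 0.60767 hr

Final: 0.60767 hr


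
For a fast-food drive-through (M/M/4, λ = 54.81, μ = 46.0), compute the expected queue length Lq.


a = λ/μ = 1.1915; ρ = a/4 = 0.2979
P₀ = 0.302761
Lq = P₀·a^c·ρ / (c!·(1−ρ)²) = 0.302761·2.01562·0.2979/(24·0.49297)
= 0.01536

Final: 0.01536


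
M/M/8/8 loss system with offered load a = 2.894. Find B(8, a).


B(c,a) = (a^c/c!) / Σ_{k=0}^{c} a^k/k!
a^8/8! = 0.122030
Σ terms (k=0..8): 1.00000 + 2.89400 + 4.18762 + 4.03966 + 2.92269 + 1.69165 + 0.81594 + 0.33733 + 0.12203 = 18.010922
B = 0.122030/18.010922 = 0.006775

Final: 0.006775


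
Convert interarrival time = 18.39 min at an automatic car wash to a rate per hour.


λ = 1/(interarrival time) in consistent units.
1 hour = 60 min, so λ = 60/18.39 = 3.2626 per hour

Final: 3.2626 /hr


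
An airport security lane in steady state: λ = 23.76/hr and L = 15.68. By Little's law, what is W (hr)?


W = L/λ = 15.68/23.76 = 0.6599 hr

Final: 0.6599 hr


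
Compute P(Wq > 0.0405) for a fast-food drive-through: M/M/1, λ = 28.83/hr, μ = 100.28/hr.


ρ = 28.83/100.28 = 0.2875
P(Wq > t) = ρ·e^{−(μ−λ)t} = 0.2875·e^{−2.8937}
= 0.2875·0.055370 = 0.015918

Final: 0.015918


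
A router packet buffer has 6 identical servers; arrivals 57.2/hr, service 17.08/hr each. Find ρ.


ρ = λ/(cμ) = 57.2/(6·17.08) = 57.2/102.48 = 0.5582

Final: 0.5582


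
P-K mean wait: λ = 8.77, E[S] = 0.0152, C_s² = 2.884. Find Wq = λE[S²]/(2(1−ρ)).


ρ = λ·E[S] = 8.77·0.0152 = 0.1333
E[S²] = E[S]²(1+C_s²) = 0.0152²·(1+2.884) = 0.0008974
Wq = λ·E[S²]/(2(1−ρ)) = 8.77·0.0008974/(2·0.8667) = 0.004540 hr

Final: 0.004540 hr


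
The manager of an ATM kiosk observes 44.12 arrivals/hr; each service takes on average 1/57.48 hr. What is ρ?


ρ = λ/μ = 44.12/57.48 = 0.7676

Final: 0.7676


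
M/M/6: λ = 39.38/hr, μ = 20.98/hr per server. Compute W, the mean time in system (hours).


a = 1.8770; ρ = 0.3128; P₀ = 0.152891
Lq = P₀·a^c·ρ/(c!(1−ρ)²) = 0.006153
Wq = Lq/λ = 0.006153/39.38 = 0.0001562 hr
W = Wq + 1/μ = 0.0001562 + 0.04766 = 0.04782 hr

Final: 0.04782 hr


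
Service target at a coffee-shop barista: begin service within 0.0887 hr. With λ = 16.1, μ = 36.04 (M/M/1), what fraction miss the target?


ρ = 16.1/36.04 = 0.4467
P(Wq > t) = ρ·e^{−(μ−λ)t} = 0.4467·e^{−1.7687}
= 0.4467·0.170558 = 0.076193

Final: 0.076193


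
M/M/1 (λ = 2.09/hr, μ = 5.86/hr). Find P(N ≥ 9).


ρ = 2.09/5.86 = 0.3567
P(N ≥ n) = ρ^n = 0.3567^9 = 0.00009338

Final: 0.00009338


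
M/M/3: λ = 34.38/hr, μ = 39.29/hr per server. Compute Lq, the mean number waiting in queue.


a = λ/μ = 0.8750; ρ = a/3 = 0.2917
P₀ = 0.413989
Lq = P₀·a^c·ρ / (c!·(1−ρ)²) = 0.413989·0.66999·0.2917/(6·0.50172)
= 0.02688

Final: 0.02688


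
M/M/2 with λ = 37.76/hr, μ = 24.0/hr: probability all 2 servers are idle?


a = λ/μ = 37.76/24.0 = 1.5733; ρ = a/c = 0.7867
Σ_{k=0}^{1} a^k/k! (terms k=0..1) = 1.00000 + 1.57333 = 2.57333
Tail: a^2/(2!(1−ρ)) = 2.47538/(2·0.2133) = 5.80167
P₀ = 1/(2.57333 + 5.80167) = 1/8.37500 = 0.119403

Final: 0.119403


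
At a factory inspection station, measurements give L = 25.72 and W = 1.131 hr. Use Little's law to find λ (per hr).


λ = L/W = 25.72/1.131 = 22.7409 /hr

Final: 22.7409 /hr


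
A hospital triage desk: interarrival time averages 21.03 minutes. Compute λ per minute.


λ = 1/(interarrival time) in consistent units.
1 minute = 1 min, so λ = 1/21.03 = 0.04755 per minute

Final: 0.04755 /min


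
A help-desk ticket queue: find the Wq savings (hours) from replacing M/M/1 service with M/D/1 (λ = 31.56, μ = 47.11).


ρ = 31.56/47.11 = 0.6699
Wq(M/M/1) = ρ/(μ−λ) = 0.6699/15.55 = 0.04308 hr
Wq(M/D/1) = ρ/(2(μ−λ)) = 0.02154 hr
Savings = 0.04308 − 0.02154 = 0.02154 hr

Final: 0.02154 hr


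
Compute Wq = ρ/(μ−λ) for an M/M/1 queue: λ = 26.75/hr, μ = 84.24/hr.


ρ = 26.75/84.24 = 0.3175
Wq = ρ/(μ−λ) = 0.3175/(84.24 − 26.75) = 0.3175/57.49 = 0.005523 hr

Final: 0.005523 hr


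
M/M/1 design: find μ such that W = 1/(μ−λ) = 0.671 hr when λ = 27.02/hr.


W = 1/(μ−λ) ⇒ μ − λ = 1/W = 1/0.671 = 1.4903
μ = λ + 1/W = 27.02 + 1.4903 = 28.5103 per hr

Final: 28.5103 /hr


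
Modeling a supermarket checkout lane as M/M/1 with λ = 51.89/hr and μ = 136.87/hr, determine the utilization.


ρ = λ/μ = 51.89/136.87 = 0.3791

Final: 0.3791


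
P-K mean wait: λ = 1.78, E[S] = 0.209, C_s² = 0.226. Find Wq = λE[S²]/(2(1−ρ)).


ρ = λ·E[S] = 1.78·0.209 = 0.3720
E[S²] = E[S]²(1+C_s²) = 0.209²·(1+0.226) = 0.053553
Wq = λ·E[S²]/(2(1−ρ)) = 1.78·0.053553/(2·0.6280) = 0.07590 hr

Final: 0.07590 hr


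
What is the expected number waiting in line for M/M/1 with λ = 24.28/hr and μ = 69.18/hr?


ρ = 24.28/69.18 = 0.3510
Lq = ρ²/(1−ρ) = 0.1232/0.6490 = 0.1898

Final: 0.1898


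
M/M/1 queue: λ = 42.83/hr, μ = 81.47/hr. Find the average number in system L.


ρ = λ/μ = 42.83/81.47 = 0.5257
L = ρ/(1−ρ) = 0.5257/(1 − 0.5257) = 0.5257/0.4743 = 1.1084

Final: 1.1084


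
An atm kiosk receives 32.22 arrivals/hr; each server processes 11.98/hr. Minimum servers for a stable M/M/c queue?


Stability requires cμ > λ ⇔ c > λ/μ.
λ/μ = 32.22/11.98 = 2.6895
Minimum integer c = ⌊2.6895⌋ + 1 = 3
Check: 3·11.98 = 35.94 > 32.22, while 2·11.98 = 23.96 ≤ 32.22

Final: 3 servers


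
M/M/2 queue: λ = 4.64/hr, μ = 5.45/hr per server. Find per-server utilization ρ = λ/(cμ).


ρ = λ/(cμ) = 4.64/(2·5.45) = 4.64/10.90 = 0.4257

Final: 0.4257


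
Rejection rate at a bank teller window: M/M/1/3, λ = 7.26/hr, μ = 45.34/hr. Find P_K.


ρ = λ/μ = 7.26/45.34 = 0.1601
P_K = (1−ρ)ρ^K/(1−ρ^(K+1)) = (0.8399·0.004105)/(1 − 0.0006574)
= 0.003448/0.999343 = 0.003450

Final: 0.003450


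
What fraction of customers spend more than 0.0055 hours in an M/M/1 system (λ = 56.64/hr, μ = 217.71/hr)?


W ~ Exponential(μ−λ) for M/M/1.
μ − λ = 217.71 − 56.64 = 161.0700
P(W > t) = e^{−(μ−λ)t} = e^{−0.8859} = 0.412349

Final: 0.412349


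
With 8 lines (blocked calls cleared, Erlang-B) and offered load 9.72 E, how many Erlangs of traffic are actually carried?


B(8,9.72) = 0.325029 (Erlang-B)
Carried load = a(1 − B) = 9.72·(1 − 0.325029) = 9.72·0.674971 = 6.5607 E

Final: 6.5607 Erlangs


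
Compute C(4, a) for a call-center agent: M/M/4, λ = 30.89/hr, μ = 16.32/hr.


a = λ/μ = 1.8928; ρ = a/4 = 0.4732
P₀ = 0.146426 (from M/M/c formula)
C(c,a) = [a^c/(c!(1−ρ))]·P₀ = [12.83486/(24·0.5268)]·0.146426
= 1.01514·0.146426 = 0.148644

Final: 0.148644


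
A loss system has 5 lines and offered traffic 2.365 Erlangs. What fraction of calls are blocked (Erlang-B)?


B(c,a) = (a^c/c!) / Σ_{k=0}^{c} a^k/k!
a^5/5! = 0.616559
Σ terms (k=0..5): 1.00000 + 2.36500 + 2.79661 + 2.20466 + 1.30351 + 0.61656 = 10.286341
B = 0.616559/10.286341 = 0.059940

Final: 0.059940


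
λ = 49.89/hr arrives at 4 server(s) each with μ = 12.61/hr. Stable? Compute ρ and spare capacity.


Total capacity cμ = 4·12.61 = 50.44/hr
ρ = λ/(cμ) = 49.89/50.44 = 0.9891
Stable ⇔ ρ < 1: YES
Spare capacity = cμ − λ = 50.44 − 49.89 = 0.55/hr

Final: ρ = 0.9891; stable; margin = 0.55/hr


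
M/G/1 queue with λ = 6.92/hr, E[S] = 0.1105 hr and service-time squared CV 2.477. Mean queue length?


ρ = λ·E[S] = 6.92·0.1105 = 0.7647
Lq = ρ²(1+C_s²)/(2(1−ρ)) = 0.5847·(1+2.477)/(2·0.2353)
= 0.5847·3.4770/0.4707 = 4.31932

Final: 4.31932


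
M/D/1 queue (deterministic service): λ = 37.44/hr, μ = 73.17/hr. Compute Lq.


ρ = 37.44/73.17 = 0.5117
M/D/1: Lq = ρ²/(2(1−ρ)) = 0.2618/(2·0.4883) = 0.26809

Final: 0.26809


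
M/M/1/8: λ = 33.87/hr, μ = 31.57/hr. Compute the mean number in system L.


ρ = 33.87/31.57 = 1.0729
L = ρ[1 − (K+1)ρ^K + Kρ^(K+1)] / [(1−ρ)(1−ρ^(K+1))]
Numerator: 1.0729·(1 − 9·1.755193 + 8·1.883066) = 0.287299
Denominator: (-0.07285)·(-0.883066) = 0.064335
L = 0.287299/0.064335 = 4.4657

Final: 4.4657


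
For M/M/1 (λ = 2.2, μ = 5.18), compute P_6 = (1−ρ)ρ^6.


ρ = 2.2/5.18 = 0.4247
P_n = (1−ρ)·ρ^n = (1 − 0.4247)·0.4247^6 = 0.5753·0.005869 = 0.003376

Final: 0.003376


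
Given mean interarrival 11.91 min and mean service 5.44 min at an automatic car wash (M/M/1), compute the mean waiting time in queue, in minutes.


λ = 60/11.91 = 5.0378 /hr
μ = 60/5.44 = 11.0294 /hr
ρ = λ/μ = 5.0378/11.0294 = 0.4568
Wq = ρ/(μ−λ) = 0.4568/(11.0294−5.0378) = 0.07623 hr
In minutes: 0.07623·60 = 4.574 min

Final: 4.574 min


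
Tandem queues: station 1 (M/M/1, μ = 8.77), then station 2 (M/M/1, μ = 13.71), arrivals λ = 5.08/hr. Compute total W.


Each node sees arrival rate λ = 5.08/hr (tandem ⇒ throughput preserved).
W₁ = 1/(μ₁−λ) = 1/(8.77−5.08) = 0.27100 hr
W₂ = 1/(μ₂−λ) = 1/(13.71−5.08) = 0.11587 hr
W_total = W₁ + W₂ = 0.27100 + 0.11587 = 0.38688 hr

Final: 0.38688 hr


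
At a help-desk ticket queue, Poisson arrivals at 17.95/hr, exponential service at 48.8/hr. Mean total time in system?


W = 1/(μ−λ) = 1/(48.8 − 17.95) = 1/30.85 = 0.03241 hr

Final: 0.03241 hr


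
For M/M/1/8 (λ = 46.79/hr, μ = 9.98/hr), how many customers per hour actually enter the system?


ρ = 4.6884; P_K = (1−ρ)ρ^8/(1−ρ^9) = 0.786707
λ_eff = λ(1 − P_K) = 46.79·(1 − 0.786707) = 46.79·0.213293 = 9.9800 /hr

Final: 9.9800 /hr


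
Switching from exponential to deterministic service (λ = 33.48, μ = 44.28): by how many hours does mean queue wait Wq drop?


ρ = 33.48/44.28 = 0.7561
Wq(M/M/1) = ρ/(μ−λ) = 0.7561/10.80 = 0.07001 hr
Wq(M/D/1) = ρ/(2(μ−λ)) = 0.03500 hr
Savings = 0.07001 − 0.03500 = 0.03500 hr

Final: 0.03500 hr


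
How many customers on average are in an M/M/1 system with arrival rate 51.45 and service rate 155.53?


ρ = λ/μ = 51.45/155.53 = 0.3308
L = ρ/(1−ρ) = 0.3308/(1 − 0.3308) = 0.3308/0.6692 = 0.4943

Final: 0.4943


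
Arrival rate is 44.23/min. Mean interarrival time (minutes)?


Mean interarrival time = 1/λ = 1/44.23 minute = 0.02261 minute
In minutes: 0.02261 × 1 = 0.02261 min

Final: 0.02261 min


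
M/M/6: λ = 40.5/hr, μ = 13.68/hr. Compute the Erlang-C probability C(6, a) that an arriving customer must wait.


a = λ/μ = 2.9605; ρ = a/6 = 0.4934
P₀ = 0.050995 (from M/M/c formula)
C(c,a) = [a^c/(c!(1−ρ))]·P₀ = [673.30766/(720·0.5066)]·0.050995
= 1.84601·0.050995 = 0.094138

Final: 0.094138


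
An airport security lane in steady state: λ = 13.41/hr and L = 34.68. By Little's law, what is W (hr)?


W = L/λ = 34.68/13.41 = 2.5861 hr

Final: 2.5861 hr


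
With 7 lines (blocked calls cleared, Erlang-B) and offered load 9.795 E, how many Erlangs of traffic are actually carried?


B(7,9.795) = 0.399780 (Erlang-B)
Carried load = a(1 − B) = 9.795·(1 − 0.399780) = 9.795·0.600220 = 5.8792 E

Final: 5.8792 Erlangs


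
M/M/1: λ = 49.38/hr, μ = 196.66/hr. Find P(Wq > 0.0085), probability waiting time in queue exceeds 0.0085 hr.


ρ = 49.38/196.66 = 0.2511
P(Wq > t) = ρ·e^{−(μ−λ)t} = 0.2511·e^{−1.2519}
= 0.2511·0.285967 = 0.071804

Final: 0.071804


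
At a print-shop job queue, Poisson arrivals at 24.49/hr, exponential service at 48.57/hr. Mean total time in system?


W = 1/(μ−λ) = 1/(48.57 − 24.49) = 1/24.08 = 0.04153 hr

Final: 0.04153 hr


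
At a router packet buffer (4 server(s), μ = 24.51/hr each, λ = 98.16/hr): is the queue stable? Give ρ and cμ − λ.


Total capacity cμ = 4·24.51 = 98.04/hr
ρ = λ/(cμ) = 98.16/98.04 = 1.0012
Stable ⇔ ρ < 1: NO
Spare capacity = cμ − λ = 98.04 − 98.16 = -0.12/hr

Final: ρ = 1.0012; unstable; margin = -0.12/hr


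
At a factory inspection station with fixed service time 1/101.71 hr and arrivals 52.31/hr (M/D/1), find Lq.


ρ = 52.31/101.71 = 0.5143
M/D/1: Lq = ρ²/(2(1−ρ)) = 0.2645/(2·0.4857) = 0.27230

Final: 0.27230


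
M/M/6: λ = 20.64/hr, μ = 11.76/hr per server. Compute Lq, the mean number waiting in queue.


a = λ/μ = 1.7551; ρ = a/6 = 0.2925
P₀ = 0.172775
Lq = P₀·a^c·ρ / (c!·(1−ρ)²) = 0.172775·29.22902·0.2925/(720·0.50053)
= 0.004099

Final: 0.004099


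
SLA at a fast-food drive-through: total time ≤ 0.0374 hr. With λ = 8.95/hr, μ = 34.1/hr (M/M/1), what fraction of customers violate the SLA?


W ~ Exponential(μ−λ) for M/M/1.
μ − λ = 34.1 − 8.95 = 25.1500
P(W > t) = e^{−(μ−λ)t} = e^{−0.9406} = 0.390390

Final: 0.390390


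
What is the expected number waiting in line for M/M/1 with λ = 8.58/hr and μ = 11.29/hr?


ρ = 8.58/11.29 = 0.7600
Lq = ρ²/(1−ρ) = 0.5775/0.2400 = 2.4061

Final: 2.4061


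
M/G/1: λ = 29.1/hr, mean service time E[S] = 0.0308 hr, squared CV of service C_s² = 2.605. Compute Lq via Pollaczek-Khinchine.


ρ = λ·E[S] = 29.1·0.0308 = 0.8963
Lq = ρ²(1+C_s²)/(2(1−ρ)) = 0.8033·(1+2.605)/(2·0.1037)
= 0.8033·3.6050/0.2074 = 13.96047

Final: 13.96047


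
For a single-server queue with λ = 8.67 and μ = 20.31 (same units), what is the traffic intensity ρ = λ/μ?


ρ = λ/μ = 8.67/20.31 = 0.4269

Final: 0.4269


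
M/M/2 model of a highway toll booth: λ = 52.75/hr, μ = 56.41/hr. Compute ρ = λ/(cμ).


ρ = λ/(cμ) = 52.75/(2·56.41) = 52.75/112.82 = 0.4676

Final: 0.4676


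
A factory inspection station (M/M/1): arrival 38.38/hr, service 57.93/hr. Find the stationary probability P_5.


ρ = 38.38/57.93 = 0.6625
P_n = (1−ρ)·ρ^n = (1 − 0.6625)·0.6625^5 = 0.3375·0.127646 = 0.043077

Final: 0.043077


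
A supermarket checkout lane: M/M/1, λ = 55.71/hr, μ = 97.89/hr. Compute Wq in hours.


ρ = 55.71/97.89 = 0.5691
Wq = ρ/(μ−λ) = 0.5691/(97.89 − 55.71) = 0.5691/42.18 = 0.01349 hr

Final: 0.01349 hr


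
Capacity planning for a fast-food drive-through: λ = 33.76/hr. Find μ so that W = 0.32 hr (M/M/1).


W = 1/(μ−λ) ⇒ μ − λ = 1/W = 1/0.32 = 3.1250
μ = λ + 1/W = 33.76 + 3.1250 = 36.8850 per hr

Final: 36.8850 /hr


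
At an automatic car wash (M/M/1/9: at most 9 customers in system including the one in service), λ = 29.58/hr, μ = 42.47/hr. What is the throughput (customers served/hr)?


ρ = 0.6965; P_K = (1−ρ)ρ^9/(1−ρ^10) = 0.012029
λ_eff = λ(1 − P_K) = 29.58·(1 − 0.012029) = 29.58·0.987971 = 29.2242 /hr

Final: 29.2242 /hr


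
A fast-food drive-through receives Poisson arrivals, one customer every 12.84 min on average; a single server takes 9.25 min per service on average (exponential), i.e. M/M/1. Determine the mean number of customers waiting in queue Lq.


λ = 60/12.84 = 4.6729 /hr
μ = 60/9.25 = 6.4865 /hr
ρ = λ/μ = 4.6729/6.4865 = 0.7204
Lq = ρ²/(1−ρ) = 0.5190/0.2796 = 1.8562

Final: 1.8562


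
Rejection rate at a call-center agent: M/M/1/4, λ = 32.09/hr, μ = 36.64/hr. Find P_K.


ρ = λ/μ = 32.09/36.64 = 0.8758
P_K = (1−ρ)ρ^K/(1−ρ^(K+1)) = (0.1242·0.588379)/(1 − 0.515313)
= 0.073066/0.484687 = 0.150748

Final: 0.150748


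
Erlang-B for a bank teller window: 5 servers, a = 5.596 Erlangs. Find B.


B(c,a) = (a^c/c!) / Σ_{k=0}^{c} a^k/k!
a^5/5! = 45.730640
Σ terms (k=0..5): 1.00000 + 5.59600 + 15.65761 + 29.20666 + 40.86011 + 45.73064 = 138.051021
B = 45.730640/138.051021 = 0.331259

Final: 0.331259


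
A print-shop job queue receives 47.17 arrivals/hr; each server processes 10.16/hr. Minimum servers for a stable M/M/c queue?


Stability requires cμ > λ ⇔ c > λ/μ.
λ/μ = 47.17/10.16 = 4.6427
Minimum integer c = ⌊4.6427⌋ + 1 = 5
Check: 5·10.16 = 50.80 > 47.17, while 4·10.16 = 40.64 ≤ 47.17

Final: 5 servers


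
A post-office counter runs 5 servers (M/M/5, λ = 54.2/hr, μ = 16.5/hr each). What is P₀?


a = λ/μ = 54.2/16.5 = 3.2848; ρ = a/c = 0.6570
Σ_{k=0}^{4} a^k/k! (terms k=0..4) = 1.00000 + 3.28485 + 5.39511 + 5.90738 + 4.85121 = 20.43855
Tail: a^5/(5!(1−ρ)) = 382.45180/(120·0.3430) = 9.29101
P₀ = 1/(20.43855 + 9.29101) = 1/29.72956 = 0.033637

Final: 0.033637


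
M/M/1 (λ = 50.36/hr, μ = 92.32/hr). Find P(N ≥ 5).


ρ = 50.36/92.32 = 0.5455
P(N ≥ n) = ρ^n = 0.5455^5 = 0.048300

Final: 0.048300


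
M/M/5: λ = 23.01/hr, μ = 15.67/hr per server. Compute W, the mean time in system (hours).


a = 1.4684; ρ = 0.2937; P₀ = 0.229964
Lq = P₀·a^c·ρ/(c!(1−ρ)²) = 0.007702
Wq = Lq/λ = 0.007702/23.01 = 0.0003347 hr
W = Wq + 1/μ = 0.0003347 + 0.06382 = 0.06415 hr

Final: 0.06415 hr


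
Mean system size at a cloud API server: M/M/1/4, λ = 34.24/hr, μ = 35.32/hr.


ρ = 34.24/35.32 = 0.9694
L = ρ[1 − (K+1)ρ^K + Kρ^(K+1)] / [(1−ρ)(1−ρ^(K+1))]
Numerator: 0.9694·(1 − 5·0.883186 + 4·0.856180) = 0.008522
Denominator: (0.03058)·(0.143820) = 0.004398
L = 0.008522/0.004398 = 1.9379

Final: 1.9379


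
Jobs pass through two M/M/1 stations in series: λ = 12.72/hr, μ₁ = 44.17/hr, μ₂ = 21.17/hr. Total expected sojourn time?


Each node sees arrival rate λ = 12.72/hr (tandem ⇒ throughput preserved).
W₁ = 1/(μ₁−λ) = 1/(44.17−12.72) = 0.03180 hr
W₂ = 1/(μ₂−λ) = 1/(21.17−12.72) = 0.11834 hr
W_total = W₁ + W₂ = 0.03180 + 0.11834 = 0.15014 hr

Final: 0.15014 hr


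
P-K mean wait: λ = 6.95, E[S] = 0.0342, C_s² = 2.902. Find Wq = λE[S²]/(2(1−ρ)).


ρ = λ·E[S] = 6.95·0.0342 = 0.2377
E[S²] = E[S]²(1+C_s²) = 0.0342²·(1+2.902) = 0.004564
Wq = λ·E[S²]/(2(1−ρ)) = 6.95·0.004564/(2·0.7623) = 0.02080 hr

Final: 0.02080 hr


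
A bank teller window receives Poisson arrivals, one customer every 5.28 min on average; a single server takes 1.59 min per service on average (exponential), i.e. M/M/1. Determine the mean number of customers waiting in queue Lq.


λ = 60/5.28 = 11.3636 /hr
μ = 60/1.59 = 37.7358 /hr
ρ = λ/μ = 11.3636/37.7358 = 0.3011
Lq = ρ²/(1−ρ) = 0.09068/0.6989 = 0.1298

Final: 0.1298


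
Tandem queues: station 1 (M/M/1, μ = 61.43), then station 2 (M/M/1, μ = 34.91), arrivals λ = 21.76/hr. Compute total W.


Each node sees arrival rate λ = 21.76/hr (tandem ⇒ throughput preserved).
W₁ = 1/(μ₁−λ) = 1/(61.43−21.76) = 0.02521 hr
W₂ = 1/(μ₂−λ) = 1/(34.91−21.76) = 0.07605 hr
W_total = W₁ + W₂ = 0.02521 + 0.07605 = 0.10125 hr

Final: 0.10125 hr
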